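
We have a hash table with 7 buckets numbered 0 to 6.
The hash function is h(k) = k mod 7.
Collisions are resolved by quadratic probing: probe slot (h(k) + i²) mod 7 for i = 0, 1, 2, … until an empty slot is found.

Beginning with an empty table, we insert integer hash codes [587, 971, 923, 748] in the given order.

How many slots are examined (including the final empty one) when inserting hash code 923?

2

587 hashes to 6; slot 6 is free -> place at 6.
971 hashes to 5; slot 5 is free -> place at 5.
923 hashes to 6; 6 taken -> place at 0.
748 hashes to 6; 6,0 taken -> place at 3.
Table: [923, —, —, 748, —, 971, 587]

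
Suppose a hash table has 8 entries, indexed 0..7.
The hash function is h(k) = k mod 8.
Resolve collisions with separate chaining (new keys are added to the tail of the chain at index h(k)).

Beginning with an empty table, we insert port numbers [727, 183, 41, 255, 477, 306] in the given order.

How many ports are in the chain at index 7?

3

Insert 727: h=7, bucket 7 empty → new chain.
Insert 183: h=7, bucket 7 nonempty → append to chain.
Insert 41: h=1, bucket 1 empty → new chain.
Insert 255: h=7, bucket 7 nonempty → append to chain.
Insert 477: h=5, bucket 5 empty → new chain.
Insert 306: h=2, bucket 2 empty → new chain.
Final buckets:
0: ∅
1: 41
2: 306
3: ∅
4: ∅
5: 477
6: ∅
7: 727 -> 183 -> 255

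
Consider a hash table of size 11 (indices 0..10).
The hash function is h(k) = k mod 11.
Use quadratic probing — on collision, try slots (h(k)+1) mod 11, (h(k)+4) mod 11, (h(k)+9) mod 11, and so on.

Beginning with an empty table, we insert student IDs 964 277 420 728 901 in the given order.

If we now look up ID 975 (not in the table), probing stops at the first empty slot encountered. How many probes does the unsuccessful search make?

964 hashes to 7; slot 7 is free → place at 7.
277 hashes to 2; slot 2 is free → place at 2.
420 hashes to 2; 2 taken → place at 3.
728 hashes to 2; 2,3 taken → place at 6.
901 hashes to 10; slot 10 is free → place at 10.
Table: [∅, ∅, 277, 420, ∅, ∅, 728, 964, ∅, ∅, 901]
Lookup 975: h=7, probe 7,8 → slot 8 empty, not found.

2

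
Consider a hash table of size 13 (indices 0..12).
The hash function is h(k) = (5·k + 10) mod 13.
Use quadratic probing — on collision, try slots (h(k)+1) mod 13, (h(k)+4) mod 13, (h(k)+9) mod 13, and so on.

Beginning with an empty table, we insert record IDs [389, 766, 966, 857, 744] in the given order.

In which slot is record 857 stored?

Insert 389: h=5, slot 5 empty => index 5.
Insert 766: h=5, slot 5 occupied => index 6.
Insert 966: h=4, slot 4 empty => index 4.
Insert 857: h=5, slots 5,6 occupied => index 9.
Insert 744: h=12, slot 12 empty => index 12.
Table: [., ., ., ., 966, 389, 766, ., ., 857, ., ., 744]

9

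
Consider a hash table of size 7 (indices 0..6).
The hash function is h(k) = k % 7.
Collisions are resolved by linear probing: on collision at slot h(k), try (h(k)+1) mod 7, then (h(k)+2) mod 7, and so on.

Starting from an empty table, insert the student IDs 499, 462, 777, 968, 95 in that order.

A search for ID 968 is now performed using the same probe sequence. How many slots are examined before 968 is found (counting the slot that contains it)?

Insert 499: h=2, slot 2 empty => index 2.
Insert 462: h=0, slot 0 empty => index 0.
Insert 777: h=0, slot 0 occupied => index 1.
Insert 968: h=2, slot 2 occupied => index 3.
Insert 95: h=4, slot 4 empty => index 4.
Table: [462, 777, 499, 968, 95, -, -]
Lookup 968: h=2, probe 2,3 → found at 3.

2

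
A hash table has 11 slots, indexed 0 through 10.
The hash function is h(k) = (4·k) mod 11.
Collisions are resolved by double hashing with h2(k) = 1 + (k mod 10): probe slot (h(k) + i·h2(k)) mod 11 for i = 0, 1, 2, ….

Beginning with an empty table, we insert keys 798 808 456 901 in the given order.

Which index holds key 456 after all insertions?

Insert 798: h=2, slot 2 empty -> index 2.
Insert 808: h=9, slot 9 empty -> index 9.
Insert 456: h=9, h2=7, slot 9 occupied -> index 5.
Insert 901: h=7, slot 7 empty -> index 7.
Table: [—, —, 798, —, —, 456, —, 901, —, 808, —]

5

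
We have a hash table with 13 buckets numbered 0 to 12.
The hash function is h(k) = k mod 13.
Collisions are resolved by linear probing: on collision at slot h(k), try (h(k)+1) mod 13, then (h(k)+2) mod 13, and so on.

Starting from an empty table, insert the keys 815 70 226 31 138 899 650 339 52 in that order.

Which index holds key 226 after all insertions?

815 hashes to 9; slot 9 is free -> place at 9.
70 hashes to 5; slot 5 is free -> place at 5.
226 hashes to 5; 5 taken -> place at 6.
31 hashes to 5; 5,6 taken -> place at 7.
138 hashes to 8; slot 8 is free -> place at 8.
899 hashes to 2; slot 2 is free -> place at 2.
650 hashes to 0; slot 0 is free -> place at 0.
339 hashes to 1; slot 1 is free -> place at 1.
52 hashes to 0; 0,1,2 taken -> place at 3.
Table: [650, 339, 899, 52, _, 70, 226, 31, 138, 815, _, _, _]

6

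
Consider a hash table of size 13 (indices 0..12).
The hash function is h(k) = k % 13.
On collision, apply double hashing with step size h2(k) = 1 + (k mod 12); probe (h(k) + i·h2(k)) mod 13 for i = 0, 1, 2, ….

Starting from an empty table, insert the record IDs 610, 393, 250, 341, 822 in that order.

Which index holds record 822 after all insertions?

10

610: h=12 => slot 12
393: h=3 => slot 3
250: h=3, h2=11, probe 3,1 => slot 1
341: h=3, h2=6, probe 3,9 => slot 9
822: h=3, h2=7, probe 3,10 => slot 10
Table: [∅, 250, ∅, 393, ∅, ∅, ∅, ∅, ∅, 341, 822, ∅, 610]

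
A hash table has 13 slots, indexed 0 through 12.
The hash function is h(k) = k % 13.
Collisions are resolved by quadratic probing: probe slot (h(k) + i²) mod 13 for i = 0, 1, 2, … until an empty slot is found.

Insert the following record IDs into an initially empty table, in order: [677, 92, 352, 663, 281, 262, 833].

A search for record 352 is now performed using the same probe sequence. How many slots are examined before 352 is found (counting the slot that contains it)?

677 hashes to 1; slot 1 is free -> place at 1.
92 hashes to 1; 1 taken -> place at 2.
352 hashes to 1; 1,2 taken -> place at 5.
663 hashes to 0; slot 0 is free -> place at 0.
281 hashes to 8; slot 8 is free -> place at 8.
262 hashes to 2; 2 taken -> place at 3.
833 hashes to 1; 1,2,5 taken -> place at 10.
Table: [663, 677, 92, 262, _, 352, _, _, 281, _, 833, _, _]
Lookup 352: h=1, probe 1,2,5 → found at 5.

3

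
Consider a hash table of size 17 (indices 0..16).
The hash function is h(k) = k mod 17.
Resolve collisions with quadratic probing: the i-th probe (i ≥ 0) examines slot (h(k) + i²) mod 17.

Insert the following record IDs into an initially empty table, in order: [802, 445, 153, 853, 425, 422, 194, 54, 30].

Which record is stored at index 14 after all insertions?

802: h=3 -> slot 3
445: h=3, probe 3,4 -> slot 4
153: h=0 -> slot 0
853: h=3, probe 3,4,7 -> slot 7
425: h=0, probe 0,1 -> slot 1
422: h=14 -> slot 14
194: h=7, probe 7,8 -> slot 8
54: h=3, probe 3,4,7,12 -> slot 12
30: h=13 -> slot 13
Table: [153, 425, -, 802, 445, -, -, 853, 194, -, -, -, 54, 30, 422, -, -]

422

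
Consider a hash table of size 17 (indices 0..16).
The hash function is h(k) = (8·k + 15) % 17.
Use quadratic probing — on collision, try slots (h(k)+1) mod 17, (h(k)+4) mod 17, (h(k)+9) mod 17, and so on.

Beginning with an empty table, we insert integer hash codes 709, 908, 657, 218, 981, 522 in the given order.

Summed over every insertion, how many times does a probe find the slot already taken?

Insert 709: h=9, slot 9 empty => index 9.
Insert 908: h=3, slot 3 empty => index 3.
Insert 657: h=1, slot 1 empty => index 1.
Insert 218: h=8, slot 8 empty => index 8.
Insert 981: h=9, slot 9 occupied => index 10.
Insert 522: h=9, slots 9,10 occupied => index 13.
Table: [_, 657, _, 908, _, _, _, _, 218, 709, 981, _, _, 522, _, _, _]

3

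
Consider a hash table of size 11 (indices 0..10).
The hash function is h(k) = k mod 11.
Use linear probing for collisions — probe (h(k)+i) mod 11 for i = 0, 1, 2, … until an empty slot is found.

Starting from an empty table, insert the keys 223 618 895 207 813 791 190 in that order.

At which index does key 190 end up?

5

223 hashes to 3; slot 3 is free → place at 3.
618 hashes to 2; slot 2 is free → place at 2.
895 hashes to 4; slot 4 is free → place at 4.
207 hashes to 9; slot 9 is free → place at 9.
813 hashes to 10; slot 10 is free → place at 10.
791 hashes to 10; 10 taken → place at 0.
190 hashes to 3; 3,4 taken → place at 5.
Table: [791, —, 618, 223, 895, 190, —, —, —, 207, 813]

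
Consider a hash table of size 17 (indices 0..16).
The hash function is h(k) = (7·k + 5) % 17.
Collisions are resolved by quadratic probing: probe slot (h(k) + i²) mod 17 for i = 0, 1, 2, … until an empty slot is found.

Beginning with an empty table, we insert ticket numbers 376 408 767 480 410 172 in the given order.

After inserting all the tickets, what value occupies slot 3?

Insert 376: h=2, slot 2 empty -> index 2.
Insert 408: h=5, slot 5 empty -> index 5.
Insert 767: h=2, slot 2 occupied -> index 3.
Insert 480: h=16, slot 16 empty -> index 16.
Insert 410: h=2, slots 2,3 occupied -> index 6.
Insert 172: h=2, slots 2,3,6 occupied -> index 11.
Table: [—, —, 376, 767, —, 408, 410, —, —, —, —, 172, —, —, —, —, 480]

767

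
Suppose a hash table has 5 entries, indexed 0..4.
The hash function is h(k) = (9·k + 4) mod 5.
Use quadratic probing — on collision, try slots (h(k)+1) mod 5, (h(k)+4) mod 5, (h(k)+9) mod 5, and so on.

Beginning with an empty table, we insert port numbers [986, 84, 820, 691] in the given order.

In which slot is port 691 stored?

986: h=3 -> slot 3
84: h=0 -> slot 0
820: h=4 -> slot 4
691: h=3, probe 3,4,2 -> slot 2
Table: [84, _, 691, 986, 820]

2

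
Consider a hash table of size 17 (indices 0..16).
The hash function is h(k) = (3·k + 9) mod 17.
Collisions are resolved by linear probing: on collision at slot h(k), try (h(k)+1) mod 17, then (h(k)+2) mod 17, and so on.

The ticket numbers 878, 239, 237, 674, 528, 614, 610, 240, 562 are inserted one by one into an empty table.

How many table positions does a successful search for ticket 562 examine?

Insert 878: h=8, slot 8 empty -> index 8.
Insert 239: h=12, slot 12 empty -> index 12.
Insert 237: h=6, slot 6 empty -> index 6.
Insert 674: h=8, slot 8 occupied -> index 9.
Insert 528: h=12, slot 12 occupied -> index 13.
Insert 614: h=15, slot 15 empty -> index 15.
Insert 610: h=3, slot 3 empty -> index 3.
Insert 240: h=15, slot 15 occupied -> index 16.
Insert 562: h=12, slots 12,13 occupied -> index 14.
Table: [-, -, -, 610, -, -, 237, -, 878, 674, -, -, 239, 528, 562, 614, 240]
Lookup 562: h=12, probe 12,13,14 → found at 14.

3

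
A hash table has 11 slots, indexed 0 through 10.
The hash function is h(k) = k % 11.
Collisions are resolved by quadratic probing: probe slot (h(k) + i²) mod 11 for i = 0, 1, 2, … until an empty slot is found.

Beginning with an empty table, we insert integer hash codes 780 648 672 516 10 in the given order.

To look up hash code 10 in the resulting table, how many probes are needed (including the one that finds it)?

4

780 hashes to 10; slot 10 is free -> place at 10.
648 hashes to 10; 10 taken -> place at 0.
672 hashes to 1; slot 1 is free -> place at 1.
516 hashes to 10; 10,0 taken -> place at 3.
10 hashes to 10; 10,0,3 taken -> place at 8.
Table: [648, 672, ., 516, ., ., ., ., 10, ., 780]
Lookup 10: h=10, probe 10,0,3,8 → found at 8.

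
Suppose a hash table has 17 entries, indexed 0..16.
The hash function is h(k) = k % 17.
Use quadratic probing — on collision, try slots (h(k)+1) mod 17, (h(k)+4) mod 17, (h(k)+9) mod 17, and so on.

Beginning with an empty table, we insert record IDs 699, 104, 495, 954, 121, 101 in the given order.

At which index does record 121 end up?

699 hashes to 2; slot 2 is free → place at 2.
104 hashes to 2; 2 taken → place at 3.
495 hashes to 2; 2,3 taken → place at 6.
954 hashes to 2; 2,3,6 taken → place at 11.
121 hashes to 2; 2,3,6,11 taken → place at 1.
101 hashes to 16; slot 16 is free → place at 16.
Table: [_, 121, 699, 104, _, _, 495, _, _, _, _, 954, _, _, _, _, 101]

1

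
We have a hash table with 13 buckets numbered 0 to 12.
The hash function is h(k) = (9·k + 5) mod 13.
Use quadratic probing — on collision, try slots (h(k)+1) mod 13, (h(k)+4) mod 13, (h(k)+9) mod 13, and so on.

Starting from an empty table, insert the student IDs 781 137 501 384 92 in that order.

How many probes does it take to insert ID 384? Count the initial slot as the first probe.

3

Insert 781: h=1, slot 1 empty => index 1.
Insert 137: h=3, slot 3 empty => index 3.
Insert 501: h=3, slot 3 occupied => index 4.
Insert 384: h=3, slots 3,4 occupied => index 7.
Insert 92: h=1, slot 1 occupied => index 2.
Table: [∅, 781, 92, 137, 501, ∅, ∅, 384, ∅, ∅, ∅, ∅, ∅]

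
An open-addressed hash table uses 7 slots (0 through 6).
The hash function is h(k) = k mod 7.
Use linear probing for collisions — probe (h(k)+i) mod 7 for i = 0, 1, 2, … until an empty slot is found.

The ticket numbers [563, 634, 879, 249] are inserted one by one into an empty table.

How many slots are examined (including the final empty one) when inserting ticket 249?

3

Insert 563: h=3, slot 3 empty -> index 3.
Insert 634: h=4, slot 4 empty -> index 4.
Insert 879: h=4, slot 4 occupied -> index 5.
Insert 249: h=4, slots 4,5 occupied -> index 6.
Table: [_, _, _, 563, 634, 879, 249]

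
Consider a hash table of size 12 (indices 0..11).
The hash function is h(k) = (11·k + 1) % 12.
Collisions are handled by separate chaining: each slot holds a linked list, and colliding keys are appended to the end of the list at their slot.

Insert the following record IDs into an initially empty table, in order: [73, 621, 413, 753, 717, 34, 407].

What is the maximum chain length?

Insert 73: h=0, bucket 0 empty -> new chain.
Insert 621: h=4, bucket 4 empty -> new chain.
Insert 413: h=8, bucket 8 empty -> new chain.
Insert 753: h=4, bucket 4 nonempty -> append to chain.
Insert 717: h=4, bucket 4 nonempty -> append to chain.
Insert 34: h=3, bucket 3 empty -> new chain.
Insert 407: h=2, bucket 2 empty -> new chain.
Final buckets:
0: 73
1: _
2: 407
3: 34
4: 621 -> 753 -> 717
5: _
6: _
7: _
8: 413
9: _
10: _
11: _

3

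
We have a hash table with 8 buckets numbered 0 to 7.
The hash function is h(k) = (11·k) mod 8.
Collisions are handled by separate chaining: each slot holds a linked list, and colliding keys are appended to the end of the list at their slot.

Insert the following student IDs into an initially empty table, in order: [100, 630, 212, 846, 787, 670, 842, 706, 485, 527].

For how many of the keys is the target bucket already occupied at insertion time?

Insert 100: h=4, bucket 4 empty → new chain.
Insert 630: h=2, bucket 2 empty → new chain.
Insert 212: h=4, bucket 4 nonempty → append to chain.
Insert 846: h=2, bucket 2 nonempty → append to chain.
Insert 787: h=1, bucket 1 empty → new chain.
Insert 670: h=2, bucket 2 nonempty → append to chain.
Insert 842: h=6, bucket 6 empty → new chain.
Insert 706: h=6, bucket 6 nonempty → append to chain.
Insert 485: h=7, bucket 7 empty → new chain.
Insert 527: h=5, bucket 5 empty → new chain.
Final buckets:
0: -
1: 787
2: 630 -> 846 -> 670
3: -
4: 100 -> 212
5: 527
6: 842 -> 706
7: 485

4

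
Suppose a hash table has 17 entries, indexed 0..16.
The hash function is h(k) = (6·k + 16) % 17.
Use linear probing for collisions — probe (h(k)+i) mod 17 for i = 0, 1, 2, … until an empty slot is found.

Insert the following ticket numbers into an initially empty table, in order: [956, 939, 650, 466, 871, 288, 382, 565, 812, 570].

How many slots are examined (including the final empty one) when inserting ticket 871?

5

Insert 956: h=6, slot 6 empty -> index 6.
Insert 939: h=6, slot 6 occupied -> index 7.
Insert 650: h=6, slots 6,7 occupied -> index 8.
Insert 466: h=7, slots 7,8 occupied -> index 9.
Insert 871: h=6, slots 6,7,8,9 occupied -> index 10.
Insert 288: h=10, slot 10 occupied -> index 11.
Insert 382: h=13, slot 13 empty -> index 13.
Insert 565: h=6, slots 6,7,8,9,10,11 occupied -> index 12.
Insert 812: h=9, slots 9,10,11,12,13 occupied -> index 14.
Insert 570: h=2, slot 2 empty -> index 2.
Table: [_, _, 570, _, _, _, 956, 939, 650, 466, 871, 288, 565, 382, 812, _, _]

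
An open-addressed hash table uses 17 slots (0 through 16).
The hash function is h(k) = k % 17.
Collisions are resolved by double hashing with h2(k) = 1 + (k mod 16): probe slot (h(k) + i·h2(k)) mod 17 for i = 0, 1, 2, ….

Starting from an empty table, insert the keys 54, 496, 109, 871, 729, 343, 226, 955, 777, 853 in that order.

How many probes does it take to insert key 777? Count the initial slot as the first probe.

4

Insert 54: h=3, slot 3 empty -> index 3.
Insert 496: h=3, h2=1, slot 3 occupied -> index 4.
Insert 109: h=7, slot 7 empty -> index 7.
Insert 871: h=4, h2=8, slot 4 occupied -> index 12.
Insert 729: h=15, slot 15 empty -> index 15.
Insert 343: h=3, h2=8, slot 3 occupied -> index 11.
Insert 226: h=5, slot 5 empty -> index 5.
Insert 955: h=3, h2=12, slots 3,15 occupied -> index 10.
Insert 777: h=12, h2=10, slots 12,5,15 occupied -> index 8.
Insert 853: h=3, h2=6, slot 3 occupied -> index 9.
Table: [—, —, —, 54, 496, 226, —, 109, 777, 853, 955, 343, 871, —, —, 729, —]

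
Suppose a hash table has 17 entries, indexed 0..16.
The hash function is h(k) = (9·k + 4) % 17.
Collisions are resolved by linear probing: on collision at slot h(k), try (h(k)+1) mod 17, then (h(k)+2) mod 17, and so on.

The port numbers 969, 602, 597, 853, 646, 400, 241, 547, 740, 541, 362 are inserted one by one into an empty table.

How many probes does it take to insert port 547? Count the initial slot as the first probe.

5

969: h=4 → slot 4
602: h=16 → slot 16
597: h=5 → slot 5
853: h=14 → slot 14
646: h=4, probe 4,5,6 → slot 6
400: h=0 → slot 0
241: h=14, probe 14,15 → slot 15
547: h=14, probe 14,15,16,0,1 → slot 1
740: h=0, probe 0,1,2 → slot 2
541: h=11 → slot 11
362: h=15, probe 15,16,0,1,2,3 → slot 3
Table: [400, 547, 740, 362, 969, 597, 646, -, -, -, -, 541, -, -, 853, 241, 602]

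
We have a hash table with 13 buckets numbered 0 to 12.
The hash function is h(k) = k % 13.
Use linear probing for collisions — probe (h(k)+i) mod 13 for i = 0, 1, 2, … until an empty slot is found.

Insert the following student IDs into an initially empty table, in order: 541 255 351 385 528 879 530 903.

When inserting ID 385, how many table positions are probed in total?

3

Insert 541: h=8, slot 8 empty => index 8.
Insert 255: h=8, slot 8 occupied => index 9.
Insert 351: h=0, slot 0 empty => index 0.
Insert 385: h=8, slots 8,9 occupied => index 10.
Insert 528: h=8, slots 8,9,10 occupied => index 11.
Insert 879: h=8, slots 8,9,10,11 occupied => index 12.
Insert 530: h=10, slots 10,11,12,0 occupied => index 1.
Insert 903: h=6, slot 6 empty => index 6.
Table: [351, 530, ., ., ., ., 903, ., 541, 255, 385, 528, 879]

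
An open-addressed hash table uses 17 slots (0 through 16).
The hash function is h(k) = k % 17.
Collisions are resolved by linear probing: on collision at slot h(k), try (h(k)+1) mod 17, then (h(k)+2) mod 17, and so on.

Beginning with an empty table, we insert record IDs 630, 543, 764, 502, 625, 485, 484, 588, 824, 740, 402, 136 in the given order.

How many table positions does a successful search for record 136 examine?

630: h=1 → slot 1
543: h=16 → slot 16
764: h=16, probe 16,0 → slot 0
502: h=9 → slot 9
625: h=13 → slot 13
485: h=9, probe 9,10 → slot 10
484: h=8 → slot 8
588: h=10, probe 10,11 → slot 11
824: h=8, probe 8,9,10,11,12 → slot 12
740: h=9, probe 9,10,11,12,13,14 → slot 14
402: h=11, probe 11,12,13,14,15 → slot 15
136: h=0, probe 0,1,2 → slot 2
Table: [764, 630, 136, -, -, -, -, -, 484, 502, 485, 588, 824, 625, 740, 402, 543]
Lookup 136: h=0, probe 0,1,2 → found at 2.

3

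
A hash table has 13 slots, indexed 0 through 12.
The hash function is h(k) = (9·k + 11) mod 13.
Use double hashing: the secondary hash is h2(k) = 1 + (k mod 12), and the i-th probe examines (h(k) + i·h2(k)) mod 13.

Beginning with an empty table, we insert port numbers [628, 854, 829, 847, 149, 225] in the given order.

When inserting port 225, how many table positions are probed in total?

628 hashes to 8; slot 8 is free -> place at 8.
854 hashes to 1; slot 1 is free -> place at 1.
829 hashes to 10; slot 10 is free -> place at 10.
847 hashes to 3; slot 3 is free -> place at 3.
149 hashes to 0; slot 0 is free -> place at 0.
225 hashes to 8, h2=10; 8 taken -> place at 5.
Table: [149, 854, —, 847, —, 225, —, —, 628, —, 829, —, —]

2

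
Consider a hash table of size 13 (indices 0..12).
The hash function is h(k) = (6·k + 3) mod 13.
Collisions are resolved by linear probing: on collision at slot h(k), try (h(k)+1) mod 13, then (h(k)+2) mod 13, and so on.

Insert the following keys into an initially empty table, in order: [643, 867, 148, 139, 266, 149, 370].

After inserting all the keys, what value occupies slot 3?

370

643: h=0 => slot 0
867: h=5 => slot 5
148: h=7 => slot 7
139: h=5, probe 5,6 => slot 6
266: h=0, probe 0,1 => slot 1
149: h=0, probe 0,1,2 => slot 2
370: h=0, probe 0,1,2,3 => slot 3
Table: [643, 266, 149, 370, ., 867, 139, 148, ., ., ., ., .]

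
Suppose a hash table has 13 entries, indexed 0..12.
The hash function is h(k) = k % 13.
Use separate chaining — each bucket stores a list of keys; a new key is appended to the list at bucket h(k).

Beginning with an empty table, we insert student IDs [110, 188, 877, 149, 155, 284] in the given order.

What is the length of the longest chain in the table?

110 -> bucket 6
188 -> bucket 6 (collision)
877 -> bucket 6 (collision)
149 -> bucket 6 (collision)
155 -> bucket 12
284 -> bucket 11
Final buckets:
0: —
1: —
2: —
3: —
4: —
5: —
6: 110 -> 188 -> 877 -> 149
7: —
8: —
9: —
10: —
11: 284
12: 155

4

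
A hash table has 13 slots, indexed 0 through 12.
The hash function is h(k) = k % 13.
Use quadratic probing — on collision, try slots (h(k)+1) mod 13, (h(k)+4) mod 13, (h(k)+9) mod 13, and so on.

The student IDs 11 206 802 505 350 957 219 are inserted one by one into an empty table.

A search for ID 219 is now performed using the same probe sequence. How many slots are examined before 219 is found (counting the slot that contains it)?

4

Insert 11: h=11, slot 11 empty => index 11.
Insert 206: h=11, slot 11 occupied => index 12.
Insert 802: h=9, slot 9 empty => index 9.
Insert 505: h=11, slots 11,12 occupied => index 2.
Insert 350: h=12, slot 12 occupied => index 0.
Insert 957: h=8, slot 8 empty => index 8.
Insert 219: h=11, slots 11,12,2 occupied => index 7.
Table: [350, _, 505, _, _, _, _, 219, 957, 802, _, 11, 206]
Lookup 219: h=11, probe 11,12,2,7 → found at 7.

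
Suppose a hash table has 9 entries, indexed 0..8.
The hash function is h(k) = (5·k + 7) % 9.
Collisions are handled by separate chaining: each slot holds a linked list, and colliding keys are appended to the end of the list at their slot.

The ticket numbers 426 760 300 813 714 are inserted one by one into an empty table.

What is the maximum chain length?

Insert 426: h=4, bucket 4 empty -> new chain.
Insert 760: h=0, bucket 0 empty -> new chain.
Insert 300: h=4, bucket 4 nonempty -> append to chain.
Insert 813: h=4, bucket 4 nonempty -> append to chain.
Insert 714: h=4, bucket 4 nonempty -> append to chain.
Final buckets:
0: 760
1: _
2: _
3: _
4: 426 -> 300 -> 813 -> 714
5: _
6: _
7: _
8: _

4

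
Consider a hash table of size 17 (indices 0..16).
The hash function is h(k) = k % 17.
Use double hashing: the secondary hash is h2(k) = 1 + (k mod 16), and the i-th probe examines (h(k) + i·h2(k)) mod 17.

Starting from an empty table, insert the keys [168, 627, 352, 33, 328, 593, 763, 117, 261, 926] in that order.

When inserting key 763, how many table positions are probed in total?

2

Insert 168: h=15, slot 15 empty => index 15.
Insert 627: h=15, h2=4, slot 15 occupied => index 2.
Insert 352: h=12, slot 12 empty => index 12.
Insert 33: h=16, slot 16 empty => index 16.
Insert 328: h=5, slot 5 empty => index 5.
Insert 593: h=15, h2=2, slot 15 occupied => index 0.
Insert 763: h=15, h2=12, slot 15 occupied => index 10.
Insert 117: h=15, h2=6, slot 15 occupied => index 4.
Insert 261: h=6, slot 6 empty => index 6.
Insert 926: h=8, slot 8 empty => index 8.
Table: [593, -, 627, -, 117, 328, 261, -, 926, -, 763, -, 352, -, -, 168, 33]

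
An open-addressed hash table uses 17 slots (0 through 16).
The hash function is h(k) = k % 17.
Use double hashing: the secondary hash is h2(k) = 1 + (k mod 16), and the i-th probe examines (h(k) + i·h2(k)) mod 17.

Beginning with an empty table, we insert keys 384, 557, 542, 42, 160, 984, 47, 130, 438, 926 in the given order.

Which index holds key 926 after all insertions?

Insert 384: h=10, slot 10 empty -> index 10.
Insert 557: h=13, slot 13 empty -> index 13.
Insert 542: h=15, slot 15 empty -> index 15.
Insert 42: h=8, slot 8 empty -> index 8.
Insert 160: h=7, slot 7 empty -> index 7.
Insert 984: h=15, h2=9, slots 15,7 occupied -> index 16.
Insert 47: h=13, h2=16, slot 13 occupied -> index 12.
Insert 130: h=11, slot 11 empty -> index 11.
Insert 438: h=13, h2=7, slot 13 occupied -> index 3.
Insert 926: h=8, h2=15, slot 8 occupied -> index 6.
Table: [_, _, _, 438, _, _, 926, 160, 42, _, 384, 130, 47, 557, _, 542, 984]

6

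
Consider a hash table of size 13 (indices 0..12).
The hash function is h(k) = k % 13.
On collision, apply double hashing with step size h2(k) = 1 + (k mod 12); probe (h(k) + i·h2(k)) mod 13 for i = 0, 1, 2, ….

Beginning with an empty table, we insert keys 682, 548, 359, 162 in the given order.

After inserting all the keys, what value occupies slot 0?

162

Insert 682: h=6, slot 6 empty => index 6.
Insert 548: h=2, slot 2 empty => index 2.
Insert 359: h=8, slot 8 empty => index 8.
Insert 162: h=6, h2=7, slot 6 occupied => index 0.
Table: [162, ∅, 548, ∅, ∅, ∅, 682, ∅, 359, ∅, ∅, ∅, ∅]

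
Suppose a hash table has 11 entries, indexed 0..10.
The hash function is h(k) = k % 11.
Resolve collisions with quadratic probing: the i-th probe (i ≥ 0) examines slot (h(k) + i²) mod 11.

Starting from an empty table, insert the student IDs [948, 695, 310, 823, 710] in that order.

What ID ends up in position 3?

695

Insert 948: h=2, slot 2 empty → index 2.
Insert 695: h=2, slot 2 occupied → index 3.
Insert 310: h=2, slots 2,3 occupied → index 6.
Insert 823: h=9, slot 9 empty → index 9.
Insert 710: h=6, slot 6 occupied → index 7.
Table: [—, —, 948, 695, —, —, 310, 710, —, 823, —]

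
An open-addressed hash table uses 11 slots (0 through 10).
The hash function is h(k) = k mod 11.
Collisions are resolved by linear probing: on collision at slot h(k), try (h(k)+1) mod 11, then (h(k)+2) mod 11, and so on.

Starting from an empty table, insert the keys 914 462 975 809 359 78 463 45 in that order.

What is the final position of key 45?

4

Insert 914: h=1, slot 1 empty → index 1.
Insert 462: h=0, slot 0 empty → index 0.
Insert 975: h=7, slot 7 empty → index 7.
Insert 809: h=6, slot 6 empty → index 6.
Insert 359: h=7, slot 7 occupied → index 8.
Insert 78: h=1, slot 1 occupied → index 2.
Insert 463: h=1, slots 1,2 occupied → index 3.
Insert 45: h=1, slots 1,2,3 occupied → index 4.
Table: [462, 914, 78, 463, 45, ., 809, 975, 359, ., .]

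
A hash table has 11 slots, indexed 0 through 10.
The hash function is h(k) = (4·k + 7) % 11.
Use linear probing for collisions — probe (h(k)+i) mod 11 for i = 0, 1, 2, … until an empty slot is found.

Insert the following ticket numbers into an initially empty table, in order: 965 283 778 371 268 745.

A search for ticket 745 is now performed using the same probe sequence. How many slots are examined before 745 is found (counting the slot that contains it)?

5

Insert 965: h=6, slot 6 empty → index 6.
Insert 283: h=6, slot 6 occupied → index 7.
Insert 778: h=6, slots 6,7 occupied → index 8.
Insert 371: h=6, slots 6,7,8 occupied → index 9.
Insert 268: h=1, slot 1 empty → index 1.
Insert 745: h=6, slots 6,7,8,9 occupied → index 10.
Table: [_, 268, _, _, _, _, 965, 283, 778, 371, 745]
Lookup 745: h=6, probe 6,7,8,9,10 → found at 10.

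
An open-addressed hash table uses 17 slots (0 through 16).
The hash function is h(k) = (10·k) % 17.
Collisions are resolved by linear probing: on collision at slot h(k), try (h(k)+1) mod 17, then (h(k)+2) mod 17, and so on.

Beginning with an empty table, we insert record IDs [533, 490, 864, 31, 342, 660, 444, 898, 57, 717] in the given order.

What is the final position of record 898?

533 hashes to 9; slot 9 is free → place at 9.
490 hashes to 4; slot 4 is free → place at 4.
864 hashes to 4; 4 taken → place at 5.
31 hashes to 4; 4,5 taken → place at 6.
342 hashes to 3; slot 3 is free → place at 3.
660 hashes to 4; 4,5,6 taken → place at 7.
444 hashes to 3; 3,4,5,6,7 taken → place at 8.
898 hashes to 4; 4,5,6,7,8,9 taken → place at 10.
57 hashes to 9; 9,10 taken → place at 11.
717 hashes to 13; slot 13 is free → place at 13.
Table: [-, -, -, 342, 490, 864, 31, 660, 444, 533, 898, 57, -, 717, -, -, -]

10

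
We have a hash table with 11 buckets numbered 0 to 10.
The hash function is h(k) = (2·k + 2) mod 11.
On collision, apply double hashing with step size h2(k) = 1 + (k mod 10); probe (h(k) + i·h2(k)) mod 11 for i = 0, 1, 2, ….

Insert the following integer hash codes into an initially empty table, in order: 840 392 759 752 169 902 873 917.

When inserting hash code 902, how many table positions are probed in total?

4

Insert 840: h=10, slot 10 empty → index 10.
Insert 392: h=5, slot 5 empty → index 5.
Insert 759: h=2, slot 2 empty → index 2.
Insert 752: h=10, h2=3, slots 10,2,5 occupied → index 8.
Insert 169: h=10, h2=10, slot 10 occupied → index 9.
Insert 902: h=2, h2=3, slots 2,5,8 occupied → index 0.
Insert 873: h=10, h2=4, slot 10 occupied → index 3.
Insert 917: h=10, h2=8, slot 10 occupied → index 7.
Table: [902, _, 759, 873, _, 392, _, 917, 752, 169, 840]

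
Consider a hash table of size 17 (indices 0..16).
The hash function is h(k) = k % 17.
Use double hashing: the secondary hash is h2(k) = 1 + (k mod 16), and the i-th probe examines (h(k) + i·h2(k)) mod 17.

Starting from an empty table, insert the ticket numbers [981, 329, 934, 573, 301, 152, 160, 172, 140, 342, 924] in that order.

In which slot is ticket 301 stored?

3

981 hashes to 12; slot 12 is free => place at 12.
329 hashes to 6; slot 6 is free => place at 6.
934 hashes to 16; slot 16 is free => place at 16.
573 hashes to 12, h2=14; 12 taken => place at 9.
301 hashes to 12, h2=14; 12,9,6 taken => place at 3.
152 hashes to 16, h2=9; 16 taken => place at 8.
160 hashes to 7; slot 7 is free => place at 7.
172 hashes to 2; slot 2 is free => place at 2.
140 hashes to 4; slot 4 is free => place at 4.
342 hashes to 2, h2=7; 2,9,16,6 taken => place at 13.
924 hashes to 6, h2=13; 6,2 taken => place at 15.
Table: [-, -, 172, 301, 140, -, 329, 160, 152, 573, -, -, 981, 342, -, 924, 934]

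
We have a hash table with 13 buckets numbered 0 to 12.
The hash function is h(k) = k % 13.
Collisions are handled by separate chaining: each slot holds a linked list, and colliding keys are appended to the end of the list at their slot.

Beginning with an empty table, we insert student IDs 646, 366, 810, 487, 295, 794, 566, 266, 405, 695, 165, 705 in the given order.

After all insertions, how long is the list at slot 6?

Insert 646: h=9, bucket 9 empty -> new chain.
Insert 366: h=2, bucket 2 empty -> new chain.
Insert 810: h=4, bucket 4 empty -> new chain.
Insert 487: h=6, bucket 6 empty -> new chain.
Insert 295: h=9, bucket 9 nonempty -> append to chain.
Insert 794: h=1, bucket 1 empty -> new chain.
Insert 566: h=7, bucket 7 empty -> new chain.
Insert 266: h=6, bucket 6 nonempty -> append to chain.
Insert 405: h=2, bucket 2 nonempty -> append to chain.
Insert 695: h=6, bucket 6 nonempty -> append to chain.
Insert 165: h=9, bucket 9 nonempty -> append to chain.
Insert 705: h=3, bucket 3 empty -> new chain.
Final buckets:
0: .
1: 794
2: 366 -> 405
3: 705
4: 810
5: .
6: 487 -> 266 -> 695
7: 566
8: .
9: 646 -> 295 -> 165
10: .
11: .
12: .

3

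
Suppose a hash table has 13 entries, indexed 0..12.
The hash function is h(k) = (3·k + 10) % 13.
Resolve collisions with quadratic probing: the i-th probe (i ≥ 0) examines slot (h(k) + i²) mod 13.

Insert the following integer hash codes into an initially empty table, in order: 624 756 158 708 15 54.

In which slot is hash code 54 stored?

12

Insert 624: h=10, slot 10 empty => index 10.
Insert 756: h=3, slot 3 empty => index 3.
Insert 158: h=3, slot 3 occupied => index 4.
Insert 708: h=2, slot 2 empty => index 2.
Insert 15: h=3, slots 3,4 occupied => index 7.
Insert 54: h=3, slots 3,4,7 occupied => index 12.
Table: [_, _, 708, 756, 158, _, _, 15, _, _, 624, _, 54]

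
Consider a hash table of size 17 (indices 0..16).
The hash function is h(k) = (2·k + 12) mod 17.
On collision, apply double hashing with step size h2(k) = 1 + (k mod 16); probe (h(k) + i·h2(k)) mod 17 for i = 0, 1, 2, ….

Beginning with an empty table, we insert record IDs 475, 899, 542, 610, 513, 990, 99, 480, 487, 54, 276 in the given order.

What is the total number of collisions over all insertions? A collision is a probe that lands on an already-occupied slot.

9

475 hashes to 10; slot 10 is free → place at 10.
899 hashes to 8; slot 8 is free → place at 8.
542 hashes to 8, h2=15; 8 taken → place at 6.
610 hashes to 8, h2=3; 8 taken → place at 11.
513 hashes to 1; slot 1 is free → place at 1.
990 hashes to 3; slot 3 is free → place at 3.
99 hashes to 6, h2=4; 6,10 taken → place at 14.
480 hashes to 3, h2=1; 3 taken → place at 4.
487 hashes to 0; slot 0 is free → place at 0.
54 hashes to 1, h2=7; 1,8 taken → place at 15.
276 hashes to 3, h2=5; 3,8 taken → place at 13.
Table: [487, 513, _, 990, 480, _, 542, _, 899, _, 475, 610, _, 276, 99, 54, _]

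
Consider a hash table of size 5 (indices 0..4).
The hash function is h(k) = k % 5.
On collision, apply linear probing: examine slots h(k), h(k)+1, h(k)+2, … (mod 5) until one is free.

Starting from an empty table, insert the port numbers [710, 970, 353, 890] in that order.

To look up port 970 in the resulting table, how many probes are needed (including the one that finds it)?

2

710 hashes to 0; slot 0 is free -> place at 0.
970 hashes to 0; 0 taken -> place at 1.
353 hashes to 3; slot 3 is free -> place at 3.
890 hashes to 0; 0,1 taken -> place at 2.
Table: [710, 970, 890, 353, -]
Lookup 970: h=0, probe 0,1 → found at 1.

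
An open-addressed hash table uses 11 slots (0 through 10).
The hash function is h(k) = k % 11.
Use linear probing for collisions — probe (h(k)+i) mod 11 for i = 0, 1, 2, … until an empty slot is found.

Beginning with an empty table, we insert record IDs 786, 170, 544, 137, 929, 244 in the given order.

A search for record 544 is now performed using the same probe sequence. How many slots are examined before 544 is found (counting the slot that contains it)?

3

786: h=5 => slot 5
170: h=5, probe 5,6 => slot 6
544: h=5, probe 5,6,7 => slot 7
137: h=5, probe 5,6,7,8 => slot 8
929: h=5, probe 5,6,7,8,9 => slot 9
244: h=2 => slot 2
Table: [—, —, 244, —, —, 786, 170, 544, 137, 929, —]
Lookup 544: h=5, probe 5,6,7 → found at 7.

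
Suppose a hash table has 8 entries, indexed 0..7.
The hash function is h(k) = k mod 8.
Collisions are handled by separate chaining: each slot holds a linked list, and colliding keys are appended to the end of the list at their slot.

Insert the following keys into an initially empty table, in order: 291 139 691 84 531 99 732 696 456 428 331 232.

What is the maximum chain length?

Insert 291: h=3, bucket 3 empty → new chain.
Insert 139: h=3, bucket 3 nonempty → append to chain.
Insert 691: h=3, bucket 3 nonempty → append to chain.
Insert 84: h=4, bucket 4 empty → new chain.
Insert 531: h=3, bucket 3 nonempty → append to chain.
Insert 99: h=3, bucket 3 nonempty → append to chain.
Insert 732: h=4, bucket 4 nonempty → append to chain.
Insert 696: h=0, bucket 0 empty → new chain.
Insert 456: h=0, bucket 0 nonempty → append to chain.
Insert 428: h=4, bucket 4 nonempty → append to chain.
Insert 331: h=3, bucket 3 nonempty → append to chain.
Insert 232: h=0, bucket 0 nonempty → append to chain.
Final buckets:
0: 696 -> 456 -> 232
1: .
2: .
3: 291 -> 139 -> 691 -> 531 -> 99 -> 331
4: 84 -> 732 -> 428
5: .
6: .
7: .

6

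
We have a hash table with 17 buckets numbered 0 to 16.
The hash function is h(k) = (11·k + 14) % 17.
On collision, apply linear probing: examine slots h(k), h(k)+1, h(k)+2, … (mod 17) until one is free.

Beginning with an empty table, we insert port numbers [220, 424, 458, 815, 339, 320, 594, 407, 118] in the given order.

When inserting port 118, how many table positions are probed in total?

220: h=3 => slot 3
424: h=3, probe 3,4 => slot 4
458: h=3, probe 3,4,5 => slot 5
815: h=3, probe 3,4,5,6 => slot 6
339: h=3, probe 3,4,5,6,7 => slot 7
320: h=15 => slot 15
594: h=3, probe 3,4,5,6,7,8 => slot 8
407: h=3, probe 3,4,5,6,7,8,9 => slot 9
118: h=3, probe 3,4,5,6,7,8,9,10 => slot 10
Table: [., ., ., 220, 424, 458, 815, 339, 594, 407, 118, ., ., ., ., 320, .]

8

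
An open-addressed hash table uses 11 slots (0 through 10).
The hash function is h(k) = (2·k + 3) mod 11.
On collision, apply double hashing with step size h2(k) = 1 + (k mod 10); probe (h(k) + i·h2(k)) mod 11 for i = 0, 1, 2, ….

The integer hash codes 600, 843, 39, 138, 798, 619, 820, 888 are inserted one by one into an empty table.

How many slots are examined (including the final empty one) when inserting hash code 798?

3

600: h=4 => slot 4
843: h=6 => slot 6
39: h=4, h2=10, probe 4,3 => slot 3
138: h=4, h2=9, probe 4,2 => slot 2
798: h=4, h2=9, probe 4,2,0 => slot 0
619: h=9 => slot 9
820: h=4, h2=1, probe 4,5 => slot 5
888: h=8 => slot 8
Table: [798, -, 138, 39, 600, 820, 843, -, 888, 619, -]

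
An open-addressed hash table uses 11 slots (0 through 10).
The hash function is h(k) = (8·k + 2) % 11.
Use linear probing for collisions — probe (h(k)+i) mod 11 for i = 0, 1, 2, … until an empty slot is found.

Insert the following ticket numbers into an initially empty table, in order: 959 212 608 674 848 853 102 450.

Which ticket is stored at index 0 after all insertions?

959: h=7 → slot 7
212: h=4 → slot 4
608: h=4, probe 4,5 → slot 5
674: h=4, probe 4,5,6 → slot 6
848: h=10 → slot 10
853: h=6, probe 6,7,8 → slot 8
102: h=4, probe 4,5,6,7,8,9 → slot 9
450: h=5, probe 5,6,7,8,9,10,0 → slot 0
Table: [450, ., ., ., 212, 608, 674, 959, 853, 102, 848]

450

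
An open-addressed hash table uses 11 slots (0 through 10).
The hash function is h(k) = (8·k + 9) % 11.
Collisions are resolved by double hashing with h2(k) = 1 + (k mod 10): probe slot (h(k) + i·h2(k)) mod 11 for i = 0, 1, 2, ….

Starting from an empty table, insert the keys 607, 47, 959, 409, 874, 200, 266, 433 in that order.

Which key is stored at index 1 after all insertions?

607 hashes to 3; slot 3 is free => place at 3.
47 hashes to 0; slot 0 is free => place at 0.
959 hashes to 3, h2=10; 3 taken => place at 2.
409 hashes to 3, h2=10; 3,2 taken => place at 1.
874 hashes to 5; slot 5 is free => place at 5.
200 hashes to 3, h2=1; 3 taken => place at 4.
266 hashes to 3, h2=7; 3 taken => place at 10.
433 hashes to 8; slot 8 is free => place at 8.
Table: [47, 409, 959, 607, 200, 874, -, -, 433, -, 266]

409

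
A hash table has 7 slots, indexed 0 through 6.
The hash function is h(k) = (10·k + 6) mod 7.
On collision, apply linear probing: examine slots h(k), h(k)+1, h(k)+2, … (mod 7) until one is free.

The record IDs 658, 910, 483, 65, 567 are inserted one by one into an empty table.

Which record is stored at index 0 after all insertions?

910

658 hashes to 6; slot 6 is free -> place at 6.
910 hashes to 6; 6 taken -> place at 0.
483 hashes to 6; 6,0 taken -> place at 1.
65 hashes to 5; slot 5 is free -> place at 5.
567 hashes to 6; 6,0,1 taken -> place at 2.
Table: [910, 483, 567, —, —, 65, 658]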